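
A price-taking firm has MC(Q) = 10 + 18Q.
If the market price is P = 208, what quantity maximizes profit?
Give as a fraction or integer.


In perfect competition, profit is maximized where P = MC.
208 = 10 + 18Q
198 = 18Q
Q* = 198/18 = 11

11


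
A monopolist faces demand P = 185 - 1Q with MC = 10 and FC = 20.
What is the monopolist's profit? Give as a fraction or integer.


MR = MC: 185 - 2Q = 10
Q* = 175/2
P* = 185 - 1*175/2 = 195/2
Profit = (P* - MC)*Q* - FC
= (195/2 - 10)*175/2 - 20
= 175/2*175/2 - 20
= 30625/4 - 20 = 30545/4

30545/4


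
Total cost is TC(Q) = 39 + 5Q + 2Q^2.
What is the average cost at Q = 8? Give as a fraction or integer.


TC(8) = 39 + 5*8 + 2*8^2
TC(8) = 39 + 40 + 128 = 207
AC = TC/Q = 207/8 = 207/8

207/8


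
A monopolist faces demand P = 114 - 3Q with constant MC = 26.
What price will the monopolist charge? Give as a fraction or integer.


MR = 114 - 6Q
Set MR = MC: 114 - 6Q = 26
Q* = 44/3
Substitute into demand:
P* = 114 - 3*44/3 = 70

70


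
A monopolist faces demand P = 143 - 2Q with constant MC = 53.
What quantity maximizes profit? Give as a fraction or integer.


TR = P*Q = (143 - 2Q)Q = 143Q - 2Q^2
MR = dTR/dQ = 143 - 4Q
Set MR = MC:
143 - 4Q = 53
90 = 4Q
Q* = 90/4 = 45/2

45/2


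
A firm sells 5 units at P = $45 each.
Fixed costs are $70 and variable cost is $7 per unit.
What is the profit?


Total Revenue = P * Q = 45 * 5 = $225
Total Cost = FC + VC*Q = 70 + 7*5 = $105
Profit = TR - TC = 225 - 105 = $120

$120


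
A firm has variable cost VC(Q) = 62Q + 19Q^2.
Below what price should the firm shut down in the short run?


AVC(Q) = VC(Q)/Q = 62 + 19Q
AVC is increasing in Q, so minimum AVC is at Q -> 0+.
Min AVC = 62
The firm should shut down if P < 62.

62


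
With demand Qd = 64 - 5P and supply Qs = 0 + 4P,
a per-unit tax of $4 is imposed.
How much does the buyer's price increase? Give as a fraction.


With a per-unit tax, the buyer's price increase depends on relative slopes.
Supply slope: d = 4, Demand slope: b = 5
Buyer's price increase = d * tax / (b + d)
= 4 * 4 / (5 + 4)
= 16 / 9 = 16/9

16/9


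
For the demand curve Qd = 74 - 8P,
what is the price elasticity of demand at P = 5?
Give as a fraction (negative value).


dQ/dP = -8
At P = 5: Q = 74 - 8*5 = 34
E = (dQ/dP)(P/Q) = (-8)(5/34) = -20/17

-20/17


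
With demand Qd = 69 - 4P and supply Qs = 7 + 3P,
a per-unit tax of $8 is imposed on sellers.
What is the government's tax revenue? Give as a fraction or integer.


With tax on sellers, new supply: Qs' = 7 + 3(P - 8)
= 3P - 17
New equilibrium quantity:
Q_new = 139/7
Tax revenue = tax * Q_new = 8 * 139/7 = 1112/7

1112/7


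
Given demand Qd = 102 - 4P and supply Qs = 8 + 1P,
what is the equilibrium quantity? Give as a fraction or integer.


First find equilibrium price:
102 - 4P = 8 + 1P
P* = 94/5 = 94/5
Then substitute into demand:
Q* = 102 - 4 * 94/5 = 134/5

134/5


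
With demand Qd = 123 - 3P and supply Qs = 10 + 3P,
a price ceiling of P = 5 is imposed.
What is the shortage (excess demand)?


At P = 5:
Qd = 123 - 3*5 = 108
Qs = 10 + 3*5 = 25
Shortage = Qd - Qs = 108 - 25 = 83

83


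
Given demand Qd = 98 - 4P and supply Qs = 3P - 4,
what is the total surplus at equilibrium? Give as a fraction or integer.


Find equilibrium: 98 - 4P = 3P - 4
98 + 4 = 7P
P* = 102/7 = 102/7
Q* = 3*102/7 - 4 = 278/7
Inverse demand: P = 49/2 - Q/4, so P_max = 49/2
Inverse supply: P = 4/3 + Q/3, so P_min = 4/3
CS = (1/2) * 278/7 * (49/2 - 102/7) = 19321/98
PS = (1/2) * 278/7 * (102/7 - 4/3) = 38642/147
TS = CS + PS = 19321/98 + 38642/147 = 19321/42

19321/42


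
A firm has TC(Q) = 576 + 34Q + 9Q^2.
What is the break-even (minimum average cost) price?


AC(Q) = 576/Q + 34 + 9Q
To minimize: dAC/dQ = -576/Q^2 + 9 = 0
Q^2 = 576/9 = 64
Q* = 8
Min AC = 576/8 + 34 + 9*8
Min AC = 72 + 34 + 72 = 178

178


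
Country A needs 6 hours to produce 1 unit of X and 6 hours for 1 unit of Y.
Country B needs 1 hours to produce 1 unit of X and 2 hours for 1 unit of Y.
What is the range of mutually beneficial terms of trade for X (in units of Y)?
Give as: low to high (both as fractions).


Opportunity cost of X for Country A = hours_X / hours_Y = 6/6 = 1 units of Y
Opportunity cost of X for Country B = hours_X / hours_Y = 1/2 = 1/2 units of Y
Terms of trade must be between the two opportunity costs.
Range: 1/2 to 1

1/2 to 1


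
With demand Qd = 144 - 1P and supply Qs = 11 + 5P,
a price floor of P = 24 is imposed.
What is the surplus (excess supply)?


At P = 24:
Qd = 144 - 1*24 = 120
Qs = 11 + 5*24 = 131
Surplus = Qs - Qd = 131 - 120 = 11

11


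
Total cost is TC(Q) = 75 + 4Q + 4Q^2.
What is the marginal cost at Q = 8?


MC = dTC/dQ = 4 + 2*4*Q
At Q = 8:
MC = 4 + 8*8
MC = 4 + 64 = 68

68


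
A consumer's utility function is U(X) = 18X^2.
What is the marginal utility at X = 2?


MU = dU/dX = 18*2*X^(2-1)
MU = 36*X^1
At X = 2:
MU = 36 * 2^1
MU = 36 * 2 = 72

72


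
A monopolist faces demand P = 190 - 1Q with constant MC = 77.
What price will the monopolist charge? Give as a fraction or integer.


MR = 190 - 2Q
Set MR = MC: 190 - 2Q = 77
Q* = 113/2
Substitute into demand:
P* = 190 - 1*113/2 = 267/2

267/2


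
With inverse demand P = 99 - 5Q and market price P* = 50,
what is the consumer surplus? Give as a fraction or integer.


Maximum willingness to pay (at Q=0): P_max = 99
Quantity demanded at P* = 50:
Q* = (99 - 50)/5 = 49/5
CS = (1/2) * Q* * (P_max - P*)
CS = (1/2) * 49/5 * (99 - 50)
CS = (1/2) * 49/5 * 49 = 2401/10

2401/10


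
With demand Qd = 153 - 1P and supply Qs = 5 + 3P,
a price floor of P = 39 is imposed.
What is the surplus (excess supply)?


At P = 39:
Qd = 153 - 1*39 = 114
Qs = 5 + 3*39 = 122
Surplus = Qs - Qd = 122 - 114 = 8

8


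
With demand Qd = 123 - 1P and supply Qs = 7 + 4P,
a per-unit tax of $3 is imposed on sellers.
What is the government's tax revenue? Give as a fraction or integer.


With tax on sellers, new supply: Qs' = 7 + 4(P - 3)
= 4P - 5
New equilibrium quantity:
Q_new = 487/5
Tax revenue = tax * Q_new = 3 * 487/5 = 1461/5

1461/5


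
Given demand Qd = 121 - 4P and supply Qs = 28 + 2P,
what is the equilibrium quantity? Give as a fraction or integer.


First find equilibrium price:
121 - 4P = 28 + 2P
P* = 93/6 = 31/2
Then substitute into demand:
Q* = 121 - 4 * 31/2 = 59

59


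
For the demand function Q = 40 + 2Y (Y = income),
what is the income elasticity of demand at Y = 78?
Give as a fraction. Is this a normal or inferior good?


dQ/dY = 2
At Y = 78: Q = 40 + 2*78 = 196
Ey = (dQ/dY)(Y/Q) = 2 * 78 / 196 = 39/49
Since Ey > 0, this is a normal good.

39/49 (normal good)


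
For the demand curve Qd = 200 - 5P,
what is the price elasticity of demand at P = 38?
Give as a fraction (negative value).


dQ/dP = -5
At P = 38: Q = 200 - 5*38 = 10
E = (dQ/dP)(P/Q) = (-5)(38/10) = -19

-19


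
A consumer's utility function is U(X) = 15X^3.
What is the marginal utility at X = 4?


MU = dU/dX = 15*3*X^(3-1)
MU = 45*X^2
At X = 4:
MU = 45 * 4^2
MU = 45 * 16 = 720

720


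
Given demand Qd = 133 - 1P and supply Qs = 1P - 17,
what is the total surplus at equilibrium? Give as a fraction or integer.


Find equilibrium: 133 - 1P = 1P - 17
133 + 17 = 2P
P* = 150/2 = 75
Q* = 1*75 - 17 = 58
Inverse demand: P = 133 - Q/1, so P_max = 133
Inverse supply: P = 17 + Q/1, so P_min = 17
CS = (1/2) * 58 * (133 - 75) = 1682
PS = (1/2) * 58 * (75 - 17) = 1682
TS = CS + PS = 1682 + 1682 = 3364

3364


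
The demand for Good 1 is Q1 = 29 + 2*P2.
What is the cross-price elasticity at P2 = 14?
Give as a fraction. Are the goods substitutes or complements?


dQ1/dP2 = 2
At P2 = 14: Q1 = 29 + 2*14 = 57
Exy = (dQ1/dP2)(P2/Q1) = 2 * 14 / 57 = 28/57
Since Exy > 0, the goods are substitutes.

28/57 (substitutes)


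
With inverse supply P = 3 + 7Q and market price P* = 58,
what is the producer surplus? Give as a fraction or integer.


Minimum supply price (at Q=0): P_min = 3
Quantity supplied at P* = 58:
Q* = (58 - 3)/7 = 55/7
PS = (1/2) * Q* * (P* - P_min)
PS = (1/2) * 55/7 * (58 - 3)
PS = (1/2) * 55/7 * 55 = 3025/14

3025/14


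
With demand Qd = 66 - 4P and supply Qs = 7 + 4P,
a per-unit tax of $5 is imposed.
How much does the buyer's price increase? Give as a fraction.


With a per-unit tax, the buyer's price increase depends on relative slopes.
Supply slope: d = 4, Demand slope: b = 4
Buyer's price increase = d * tax / (b + d)
= 4 * 5 / (4 + 4)
= 20 / 8 = 5/2

5/2


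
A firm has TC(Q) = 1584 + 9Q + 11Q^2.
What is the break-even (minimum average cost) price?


AC(Q) = 1584/Q + 9 + 11Q
To minimize: dAC/dQ = -1584/Q^2 + 11 = 0
Q^2 = 1584/11 = 144
Q* = 12
Min AC = 1584/12 + 9 + 11*12
Min AC = 132 + 9 + 132 = 273

273


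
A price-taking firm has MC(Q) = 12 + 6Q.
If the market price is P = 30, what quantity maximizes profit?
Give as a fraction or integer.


In perfect competition, profit is maximized where P = MC.
30 = 12 + 6Q
18 = 6Q
Q* = 18/6 = 3

3


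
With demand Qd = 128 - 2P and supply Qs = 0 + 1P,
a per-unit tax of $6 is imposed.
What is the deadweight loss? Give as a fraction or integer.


Pre-tax equilibrium quantity: Q* = 128/3
Post-tax equilibrium quantity: Q_tax = 116/3
Reduction in quantity: Q* - Q_tax = 4
DWL = (1/2) * tax * (Q* - Q_tax)
DWL = (1/2) * 6 * 4 = 12

12


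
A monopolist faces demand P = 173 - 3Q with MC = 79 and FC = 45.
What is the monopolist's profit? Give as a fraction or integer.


MR = MC: 173 - 6Q = 79
Q* = 47/3
P* = 173 - 3*47/3 = 126
Profit = (P* - MC)*Q* - FC
= (126 - 79)*47/3 - 45
= 47*47/3 - 45
= 2209/3 - 45 = 2074/3

2074/3


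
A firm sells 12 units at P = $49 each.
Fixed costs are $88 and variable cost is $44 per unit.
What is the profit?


Total Revenue = P * Q = 49 * 12 = $588
Total Cost = FC + VC*Q = 88 + 44*12 = $616
Profit = TR - TC = 588 - 616 = $-28

$-28


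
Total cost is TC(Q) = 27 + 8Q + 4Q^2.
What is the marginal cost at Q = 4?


MC = dTC/dQ = 8 + 2*4*Q
At Q = 4:
MC = 8 + 8*4
MC = 8 + 32 = 40

40


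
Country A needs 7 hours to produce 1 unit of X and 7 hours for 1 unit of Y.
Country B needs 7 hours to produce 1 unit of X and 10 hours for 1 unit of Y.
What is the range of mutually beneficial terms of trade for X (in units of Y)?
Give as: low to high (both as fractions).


Opportunity cost of X for Country A = hours_X / hours_Y = 7/7 = 1 units of Y
Opportunity cost of X for Country B = hours_X / hours_Y = 7/10 = 7/10 units of Y
Terms of trade must be between the two opportunity costs.
Range: 7/10 to 1

7/10 to 1


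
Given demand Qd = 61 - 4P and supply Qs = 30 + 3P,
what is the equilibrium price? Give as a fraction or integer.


At equilibrium, Qd = Qs.
61 - 4P = 30 + 3P
61 - 30 = 4P + 3P
31 = 7P
P* = 31/7 = 31/7

31/7


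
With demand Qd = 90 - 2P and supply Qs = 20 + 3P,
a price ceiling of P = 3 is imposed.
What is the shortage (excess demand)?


At P = 3:
Qd = 90 - 2*3 = 84
Qs = 20 + 3*3 = 29
Shortage = Qd - Qs = 84 - 29 = 55

55


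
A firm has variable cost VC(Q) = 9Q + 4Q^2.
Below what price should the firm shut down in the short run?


AVC(Q) = VC(Q)/Q = 9 + 4Q
AVC is increasing in Q, so minimum AVC is at Q -> 0+.
Min AVC = 9
The firm should shut down if P < 9.

9


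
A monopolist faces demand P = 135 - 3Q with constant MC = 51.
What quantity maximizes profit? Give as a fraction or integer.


TR = P*Q = (135 - 3Q)Q = 135Q - 3Q^2
MR = dTR/dQ = 135 - 6Q
Set MR = MC:
135 - 6Q = 51
84 = 6Q
Q* = 84/6 = 14

14


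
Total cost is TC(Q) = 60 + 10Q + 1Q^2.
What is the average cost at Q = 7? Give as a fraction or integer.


TC(7) = 60 + 10*7 + 1*7^2
TC(7) = 60 + 70 + 49 = 179
AC = TC/Q = 179/7 = 179/7

179/7


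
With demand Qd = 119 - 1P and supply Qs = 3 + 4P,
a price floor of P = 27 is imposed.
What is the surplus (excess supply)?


At P = 27:
Qd = 119 - 1*27 = 92
Qs = 3 + 4*27 = 111
Surplus = Qs - Qd = 111 - 92 = 19

19


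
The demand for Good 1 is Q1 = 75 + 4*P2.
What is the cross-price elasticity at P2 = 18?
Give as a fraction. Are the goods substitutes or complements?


dQ1/dP2 = 4
At P2 = 18: Q1 = 75 + 4*18 = 147
Exy = (dQ1/dP2)(P2/Q1) = 4 * 18 / 147 = 24/49
Since Exy > 0, the goods are substitutes.

24/49 (substitutes)


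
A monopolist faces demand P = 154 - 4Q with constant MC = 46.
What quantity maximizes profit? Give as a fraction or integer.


TR = P*Q = (154 - 4Q)Q = 154Q - 4Q^2
MR = dTR/dQ = 154 - 8Q
Set MR = MC:
154 - 8Q = 46
108 = 8Q
Q* = 108/8 = 27/2

27/2


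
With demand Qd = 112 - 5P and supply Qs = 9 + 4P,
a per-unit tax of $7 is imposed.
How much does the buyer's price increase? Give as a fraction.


With a per-unit tax, the buyer's price increase depends on relative slopes.
Supply slope: d = 4, Demand slope: b = 5
Buyer's price increase = d * tax / (b + d)
= 4 * 7 / (5 + 4)
= 28 / 9 = 28/9

28/9


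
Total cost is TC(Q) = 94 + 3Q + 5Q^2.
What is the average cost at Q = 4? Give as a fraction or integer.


TC(4) = 94 + 3*4 + 5*4^2
TC(4) = 94 + 12 + 80 = 186
AC = TC/Q = 186/4 = 93/2

93/2


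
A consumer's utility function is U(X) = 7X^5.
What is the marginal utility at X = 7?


MU = dU/dX = 7*5*X^(5-1)
MU = 35*X^4
At X = 7:
MU = 35 * 7^4
MU = 35 * 2401 = 84035

84035


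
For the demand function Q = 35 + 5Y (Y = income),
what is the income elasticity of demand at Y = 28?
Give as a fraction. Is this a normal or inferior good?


dQ/dY = 5
At Y = 28: Q = 35 + 5*28 = 175
Ey = (dQ/dY)(Y/Q) = 5 * 28 / 175 = 4/5
Since Ey > 0, this is a normal good.

4/5 (normal good)


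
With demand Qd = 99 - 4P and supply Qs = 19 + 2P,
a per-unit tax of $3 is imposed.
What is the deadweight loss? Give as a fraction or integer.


Pre-tax equilibrium quantity: Q* = 137/3
Post-tax equilibrium quantity: Q_tax = 125/3
Reduction in quantity: Q* - Q_tax = 4
DWL = (1/2) * tax * (Q* - Q_tax)
DWL = (1/2) * 3 * 4 = 6

6


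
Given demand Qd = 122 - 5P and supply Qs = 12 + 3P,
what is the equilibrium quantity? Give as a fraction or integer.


First find equilibrium price:
122 - 5P = 12 + 3P
P* = 110/8 = 55/4
Then substitute into demand:
Q* = 122 - 5 * 55/4 = 213/4

213/4


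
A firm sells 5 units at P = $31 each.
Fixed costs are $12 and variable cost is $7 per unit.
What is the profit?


Total Revenue = P * Q = 31 * 5 = $155
Total Cost = FC + VC*Q = 12 + 7*5 = $47
Profit = TR - TC = 155 - 47 = $108

$108


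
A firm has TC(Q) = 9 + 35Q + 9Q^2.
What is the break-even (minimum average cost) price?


AC(Q) = 9/Q + 35 + 9Q
To minimize: dAC/dQ = -9/Q^2 + 9 = 0
Q^2 = 9/9 = 1
Q* = 1
Min AC = 9/1 + 35 + 9*1
Min AC = 9 + 35 + 9 = 53

53


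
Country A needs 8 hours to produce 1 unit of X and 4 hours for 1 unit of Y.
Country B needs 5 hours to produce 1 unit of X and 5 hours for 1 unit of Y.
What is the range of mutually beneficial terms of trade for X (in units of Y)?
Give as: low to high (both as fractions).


Opportunity cost of X for Country A = hours_X / hours_Y = 8/4 = 2 units of Y
Opportunity cost of X for Country B = hours_X / hours_Y = 5/5 = 1 units of Y
Terms of trade must be between the two opportunity costs.
Range: 1 to 2

1 to 2


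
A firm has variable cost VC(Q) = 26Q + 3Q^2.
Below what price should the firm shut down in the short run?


AVC(Q) = VC(Q)/Q = 26 + 3Q
AVC is increasing in Q, so minimum AVC is at Q -> 0+.
Min AVC = 26
The firm should shut down if P < 26.

26


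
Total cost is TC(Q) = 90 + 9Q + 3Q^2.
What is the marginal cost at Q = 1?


MC = dTC/dQ = 9 + 2*3*Q
At Q = 1:
MC = 9 + 6*1
MC = 9 + 6 = 15

15


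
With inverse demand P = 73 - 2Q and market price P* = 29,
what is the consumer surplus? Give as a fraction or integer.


Maximum willingness to pay (at Q=0): P_max = 73
Quantity demanded at P* = 29:
Q* = (73 - 29)/2 = 22
CS = (1/2) * Q* * (P_max - P*)
CS = (1/2) * 22 * (73 - 29)
CS = (1/2) * 22 * 44 = 484

484


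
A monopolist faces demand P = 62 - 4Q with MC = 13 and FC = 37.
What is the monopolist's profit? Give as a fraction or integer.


MR = MC: 62 - 8Q = 13
Q* = 49/8
P* = 62 - 4*49/8 = 75/2
Profit = (P* - MC)*Q* - FC
= (75/2 - 13)*49/8 - 37
= 49/2*49/8 - 37
= 2401/16 - 37 = 1809/16

1809/16


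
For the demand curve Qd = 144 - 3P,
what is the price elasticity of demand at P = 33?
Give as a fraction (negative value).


dQ/dP = -3
At P = 33: Q = 144 - 3*33 = 45
E = (dQ/dP)(P/Q) = (-3)(33/45) = -11/5

-11/5


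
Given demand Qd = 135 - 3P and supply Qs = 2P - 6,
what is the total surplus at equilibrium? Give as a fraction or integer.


Find equilibrium: 135 - 3P = 2P - 6
135 + 6 = 5P
P* = 141/5 = 141/5
Q* = 2*141/5 - 6 = 252/5
Inverse demand: P = 45 - Q/3, so P_max = 45
Inverse supply: P = 3 + Q/2, so P_min = 3
CS = (1/2) * 252/5 * (45 - 141/5) = 10584/25
PS = (1/2) * 252/5 * (141/5 - 3) = 15876/25
TS = CS + PS = 10584/25 + 15876/25 = 5292/5

5292/5


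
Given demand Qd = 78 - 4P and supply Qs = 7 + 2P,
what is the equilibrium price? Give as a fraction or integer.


At equilibrium, Qd = Qs.
78 - 4P = 7 + 2P
78 - 7 = 4P + 2P
71 = 6P
P* = 71/6 = 71/6

71/6


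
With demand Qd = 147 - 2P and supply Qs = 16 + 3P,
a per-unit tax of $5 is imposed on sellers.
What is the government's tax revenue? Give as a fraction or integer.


With tax on sellers, new supply: Qs' = 16 + 3(P - 5)
= 1 + 3P
New equilibrium quantity:
Q_new = 443/5
Tax revenue = tax * Q_new = 5 * 443/5 = 443

443


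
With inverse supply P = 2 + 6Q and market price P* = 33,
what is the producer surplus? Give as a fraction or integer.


Minimum supply price (at Q=0): P_min = 2
Quantity supplied at P* = 33:
Q* = (33 - 2)/6 = 31/6
PS = (1/2) * Q* * (P* - P_min)
PS = (1/2) * 31/6 * (33 - 2)
PS = (1/2) * 31/6 * 31 = 961/12

961/12


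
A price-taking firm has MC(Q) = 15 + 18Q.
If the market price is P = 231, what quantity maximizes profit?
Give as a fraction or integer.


In perfect competition, profit is maximized where P = MC.
231 = 15 + 18Q
216 = 18Q
Q* = 216/18 = 12

12


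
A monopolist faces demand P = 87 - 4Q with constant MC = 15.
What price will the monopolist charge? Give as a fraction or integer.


MR = 87 - 8Q
Set MR = MC: 87 - 8Q = 15
Q* = 9
Substitute into demand:
P* = 87 - 4*9 = 51

51


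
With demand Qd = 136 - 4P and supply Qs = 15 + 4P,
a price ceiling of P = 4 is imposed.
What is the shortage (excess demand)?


At P = 4:
Qd = 136 - 4*4 = 120
Qs = 15 + 4*4 = 31
Shortage = Qd - Qs = 120 - 31 = 89

89


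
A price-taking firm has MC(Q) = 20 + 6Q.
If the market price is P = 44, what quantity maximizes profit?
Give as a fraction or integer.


In perfect competition, profit is maximized where P = MC.
44 = 20 + 6Q
24 = 6Q
Q* = 24/6 = 4

4


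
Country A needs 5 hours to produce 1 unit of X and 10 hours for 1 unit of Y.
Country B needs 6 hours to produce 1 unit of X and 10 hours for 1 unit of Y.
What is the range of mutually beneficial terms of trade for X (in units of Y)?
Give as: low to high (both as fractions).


Opportunity cost of X for Country A = hours_X / hours_Y = 5/10 = 1/2 units of Y
Opportunity cost of X for Country B = hours_X / hours_Y = 6/10 = 3/5 units of Y
Terms of trade must be between the two opportunity costs.
Range: 1/2 to 3/5

1/2 to 3/5


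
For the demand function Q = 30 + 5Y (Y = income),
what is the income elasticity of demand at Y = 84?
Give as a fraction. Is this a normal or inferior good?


dQ/dY = 5
At Y = 84: Q = 30 + 5*84 = 450
Ey = (dQ/dY)(Y/Q) = 5 * 84 / 450 = 14/15
Since Ey > 0, this is a normal good.

14/15 (normal good)


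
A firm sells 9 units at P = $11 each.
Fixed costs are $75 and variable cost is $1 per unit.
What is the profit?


Total Revenue = P * Q = 11 * 9 = $99
Total Cost = FC + VC*Q = 75 + 1*9 = $84
Profit = TR - TC = 99 - 84 = $15

$15


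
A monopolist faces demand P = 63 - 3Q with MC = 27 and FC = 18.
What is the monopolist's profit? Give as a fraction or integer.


MR = MC: 63 - 6Q = 27
Q* = 6
P* = 63 - 3*6 = 45
Profit = (P* - MC)*Q* - FC
= (45 - 27)*6 - 18
= 18*6 - 18
= 108 - 18 = 90

90


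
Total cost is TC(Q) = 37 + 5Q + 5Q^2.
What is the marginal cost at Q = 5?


MC = dTC/dQ = 5 + 2*5*Q
At Q = 5:
MC = 5 + 10*5
MC = 5 + 50 = 55

55


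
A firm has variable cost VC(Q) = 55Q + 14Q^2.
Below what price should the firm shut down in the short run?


AVC(Q) = VC(Q)/Q = 55 + 14Q
AVC is increasing in Q, so minimum AVC is at Q -> 0+.
Min AVC = 55
The firm should shut down if P < 55.

55


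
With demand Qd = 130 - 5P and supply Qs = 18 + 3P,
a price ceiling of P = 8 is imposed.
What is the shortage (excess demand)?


At P = 8:
Qd = 130 - 5*8 = 90
Qs = 18 + 3*8 = 42
Shortage = Qd - Qs = 90 - 42 = 48

48


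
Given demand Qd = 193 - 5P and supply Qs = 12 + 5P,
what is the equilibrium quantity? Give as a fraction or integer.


First find equilibrium price:
193 - 5P = 12 + 5P
P* = 181/10 = 181/10
Then substitute into demand:
Q* = 193 - 5 * 181/10 = 205/2

205/2


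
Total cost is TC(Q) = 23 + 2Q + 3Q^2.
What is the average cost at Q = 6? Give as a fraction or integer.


TC(6) = 23 + 2*6 + 3*6^2
TC(6) = 23 + 12 + 108 = 143
AC = TC/Q = 143/6 = 143/6

143/6


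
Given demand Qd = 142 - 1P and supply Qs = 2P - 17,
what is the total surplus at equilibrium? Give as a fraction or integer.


Find equilibrium: 142 - 1P = 2P - 17
142 + 17 = 3P
P* = 159/3 = 53
Q* = 2*53 - 17 = 89
Inverse demand: P = 142 - Q/1, so P_max = 142
Inverse supply: P = 17/2 + Q/2, so P_min = 17/2
CS = (1/2) * 89 * (142 - 53) = 7921/2
PS = (1/2) * 89 * (53 - 17/2) = 7921/4
TS = CS + PS = 7921/2 + 7921/4 = 23763/4

23763/4


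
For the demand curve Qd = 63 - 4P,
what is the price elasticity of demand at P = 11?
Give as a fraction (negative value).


dQ/dP = -4
At P = 11: Q = 63 - 4*11 = 19
E = (dQ/dP)(P/Q) = (-4)(11/19) = -44/19

-44/19


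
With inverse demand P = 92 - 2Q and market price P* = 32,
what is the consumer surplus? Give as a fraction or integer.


Maximum willingness to pay (at Q=0): P_max = 92
Quantity demanded at P* = 32:
Q* = (92 - 32)/2 = 30
CS = (1/2) * Q* * (P_max - P*)
CS = (1/2) * 30 * (92 - 32)
CS = (1/2) * 30 * 60 = 900

900


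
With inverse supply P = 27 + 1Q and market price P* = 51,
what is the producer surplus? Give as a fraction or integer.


Minimum supply price (at Q=0): P_min = 27
Quantity supplied at P* = 51:
Q* = (51 - 27)/1 = 24
PS = (1/2) * Q* * (P* - P_min)
PS = (1/2) * 24 * (51 - 27)
PS = (1/2) * 24 * 24 = 288

288


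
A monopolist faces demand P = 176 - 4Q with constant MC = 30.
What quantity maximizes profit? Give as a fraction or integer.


TR = P*Q = (176 - 4Q)Q = 176Q - 4Q^2
MR = dTR/dQ = 176 - 8Q
Set MR = MC:
176 - 8Q = 30
146 = 8Q
Q* = 146/8 = 73/4

73/4


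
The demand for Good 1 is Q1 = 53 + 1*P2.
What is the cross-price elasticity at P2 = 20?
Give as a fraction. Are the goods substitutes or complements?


dQ1/dP2 = 1
At P2 = 20: Q1 = 53 + 1*20 = 73
Exy = (dQ1/dP2)(P2/Q1) = 1 * 20 / 73 = 20/73
Since Exy > 0, the goods are substitutes.

20/73 (substitutes)


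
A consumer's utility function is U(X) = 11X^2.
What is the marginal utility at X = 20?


MU = dU/dX = 11*2*X^(2-1)
MU = 22*X^1
At X = 20:
MU = 22 * 20^1
MU = 22 * 20 = 440

440


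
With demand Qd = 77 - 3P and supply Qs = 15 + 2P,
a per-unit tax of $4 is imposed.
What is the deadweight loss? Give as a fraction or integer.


Pre-tax equilibrium quantity: Q* = 199/5
Post-tax equilibrium quantity: Q_tax = 35
Reduction in quantity: Q* - Q_tax = 24/5
DWL = (1/2) * tax * (Q* - Q_tax)
DWL = (1/2) * 4 * 24/5 = 48/5

48/5


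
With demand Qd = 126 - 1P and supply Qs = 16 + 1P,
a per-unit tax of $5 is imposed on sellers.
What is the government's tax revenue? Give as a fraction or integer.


With tax on sellers, new supply: Qs' = 16 + 1(P - 5)
= 11 + 1P
New equilibrium quantity:
Q_new = 137/2
Tax revenue = tax * Q_new = 5 * 137/2 = 685/2

685/2


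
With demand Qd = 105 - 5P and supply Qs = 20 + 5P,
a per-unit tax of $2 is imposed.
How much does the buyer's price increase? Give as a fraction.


With a per-unit tax, the buyer's price increase depends on relative slopes.
Supply slope: d = 5, Demand slope: b = 5
Buyer's price increase = d * tax / (b + d)
= 5 * 2 / (5 + 5)
= 10 / 10 = 1

1


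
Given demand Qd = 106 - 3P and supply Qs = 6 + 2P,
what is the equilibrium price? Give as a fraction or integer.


At equilibrium, Qd = Qs.
106 - 3P = 6 + 2P
106 - 6 = 3P + 2P
100 = 5P
P* = 100/5 = 20

20


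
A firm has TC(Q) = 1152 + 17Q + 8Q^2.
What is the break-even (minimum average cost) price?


AC(Q) = 1152/Q + 17 + 8Q
To minimize: dAC/dQ = -1152/Q^2 + 8 = 0
Q^2 = 1152/8 = 144
Q* = 12
Min AC = 1152/12 + 17 + 8*12
Min AC = 96 + 17 + 96 = 209

209


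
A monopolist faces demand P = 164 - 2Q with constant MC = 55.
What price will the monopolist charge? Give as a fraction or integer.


MR = 164 - 4Q
Set MR = MC: 164 - 4Q = 55
Q* = 109/4
Substitute into demand:
P* = 164 - 2*109/4 = 219/2

219/2


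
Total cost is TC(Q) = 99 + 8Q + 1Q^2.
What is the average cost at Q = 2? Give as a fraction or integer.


TC(2) = 99 + 8*2 + 1*2^2
TC(2) = 99 + 16 + 4 = 119
AC = TC/Q = 119/2 = 119/2

119/2


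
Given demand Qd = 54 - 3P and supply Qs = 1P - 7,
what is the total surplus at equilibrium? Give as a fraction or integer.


Find equilibrium: 54 - 3P = 1P - 7
54 + 7 = 4P
P* = 61/4 = 61/4
Q* = 1*61/4 - 7 = 33/4
Inverse demand: P = 18 - Q/3, so P_max = 18
Inverse supply: P = 7 + Q/1, so P_min = 7
CS = (1/2) * 33/4 * (18 - 61/4) = 363/32
PS = (1/2) * 33/4 * (61/4 - 7) = 1089/32
TS = CS + PS = 363/32 + 1089/32 = 363/8

363/8


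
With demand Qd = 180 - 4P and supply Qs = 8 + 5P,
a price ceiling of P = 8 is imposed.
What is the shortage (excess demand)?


At P = 8:
Qd = 180 - 4*8 = 148
Qs = 8 + 5*8 = 48
Shortage = Qd - Qs = 148 - 48 = 100

100


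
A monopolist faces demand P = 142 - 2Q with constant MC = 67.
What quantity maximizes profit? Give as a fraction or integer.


TR = P*Q = (142 - 2Q)Q = 142Q - 2Q^2
MR = dTR/dQ = 142 - 4Q
Set MR = MC:
142 - 4Q = 67
75 = 4Q
Q* = 75/4 = 75/4

75/4


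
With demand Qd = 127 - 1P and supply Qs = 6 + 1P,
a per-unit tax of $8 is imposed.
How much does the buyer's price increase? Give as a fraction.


With a per-unit tax, the buyer's price increase depends on relative slopes.
Supply slope: d = 1, Demand slope: b = 1
Buyer's price increase = d * tax / (b + d)
= 1 * 8 / (1 + 1)
= 8 / 2 = 4

4


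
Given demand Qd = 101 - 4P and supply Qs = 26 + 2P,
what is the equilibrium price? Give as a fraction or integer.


At equilibrium, Qd = Qs.
101 - 4P = 26 + 2P
101 - 26 = 4P + 2P
75 = 6P
P* = 75/6 = 25/2

25/2


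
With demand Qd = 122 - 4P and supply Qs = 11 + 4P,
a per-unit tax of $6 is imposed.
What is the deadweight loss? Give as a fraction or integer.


Pre-tax equilibrium quantity: Q* = 133/2
Post-tax equilibrium quantity: Q_tax = 109/2
Reduction in quantity: Q* - Q_tax = 12
DWL = (1/2) * tax * (Q* - Q_tax)
DWL = (1/2) * 6 * 12 = 36

36


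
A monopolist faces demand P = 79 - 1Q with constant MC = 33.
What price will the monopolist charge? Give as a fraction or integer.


MR = 79 - 2Q
Set MR = MC: 79 - 2Q = 33
Q* = 23
Substitute into demand:
P* = 79 - 1*23 = 56

56


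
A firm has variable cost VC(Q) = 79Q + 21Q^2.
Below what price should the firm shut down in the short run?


AVC(Q) = VC(Q)/Q = 79 + 21Q
AVC is increasing in Q, so minimum AVC is at Q -> 0+.
Min AVC = 79
The firm should shut down if P < 79.

79


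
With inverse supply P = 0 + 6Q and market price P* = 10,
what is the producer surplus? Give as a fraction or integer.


Minimum supply price (at Q=0): P_min = 0
Quantity supplied at P* = 10:
Q* = (10 - 0)/6 = 5/3
PS = (1/2) * Q* * (P* - P_min)
PS = (1/2) * 5/3 * (10 - 0)
PS = (1/2) * 5/3 * 10 = 25/3

25/3


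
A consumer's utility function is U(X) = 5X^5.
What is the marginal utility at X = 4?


MU = dU/dX = 5*5*X^(5-1)
MU = 25*X^4
At X = 4:
MU = 25 * 4^4
MU = 25 * 256 = 6400

6400


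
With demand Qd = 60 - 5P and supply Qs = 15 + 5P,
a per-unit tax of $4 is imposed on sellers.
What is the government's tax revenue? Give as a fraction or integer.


With tax on sellers, new supply: Qs' = 15 + 5(P - 4)
= 5P - 5
New equilibrium quantity:
Q_new = 55/2
Tax revenue = tax * Q_new = 4 * 55/2 = 110

110


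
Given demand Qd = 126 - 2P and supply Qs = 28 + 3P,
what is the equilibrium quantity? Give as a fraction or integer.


First find equilibrium price:
126 - 2P = 28 + 3P
P* = 98/5 = 98/5
Then substitute into demand:
Q* = 126 - 2 * 98/5 = 434/5

434/5


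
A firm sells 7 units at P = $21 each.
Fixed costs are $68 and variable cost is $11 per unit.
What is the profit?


Total Revenue = P * Q = 21 * 7 = $147
Total Cost = FC + VC*Q = 68 + 11*7 = $145
Profit = TR - TC = 147 - 145 = $2

$2


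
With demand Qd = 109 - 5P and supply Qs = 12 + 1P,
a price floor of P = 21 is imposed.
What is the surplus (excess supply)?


At P = 21:
Qd = 109 - 5*21 = 4
Qs = 12 + 1*21 = 33
Surplus = Qs - Qd = 33 - 4 = 29

29


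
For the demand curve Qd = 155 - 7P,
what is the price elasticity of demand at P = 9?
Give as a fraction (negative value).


dQ/dP = -7
At P = 9: Q = 155 - 7*9 = 92
E = (dQ/dP)(P/Q) = (-7)(9/92) = -63/92

-63/92


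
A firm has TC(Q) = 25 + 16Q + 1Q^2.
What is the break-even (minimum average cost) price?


AC(Q) = 25/Q + 16 + 1Q
To minimize: dAC/dQ = -25/Q^2 + 1 = 0
Q^2 = 25/1 = 25
Q* = 5
Min AC = 25/5 + 16 + 1*5
Min AC = 5 + 16 + 5 = 26

26


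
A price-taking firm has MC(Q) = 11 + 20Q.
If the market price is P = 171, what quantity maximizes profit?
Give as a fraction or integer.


In perfect competition, profit is maximized where P = MC.
171 = 11 + 20Q
160 = 20Q
Q* = 160/20 = 8

8


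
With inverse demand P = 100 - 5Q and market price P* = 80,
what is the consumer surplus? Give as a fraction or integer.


Maximum willingness to pay (at Q=0): P_max = 100
Quantity demanded at P* = 80:
Q* = (100 - 80)/5 = 4
CS = (1/2) * Q* * (P_max - P*)
CS = (1/2) * 4 * (100 - 80)
CS = (1/2) * 4 * 20 = 40

40


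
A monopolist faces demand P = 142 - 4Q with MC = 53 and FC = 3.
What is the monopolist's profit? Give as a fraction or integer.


MR = MC: 142 - 8Q = 53
Q* = 89/8
P* = 142 - 4*89/8 = 195/2
Profit = (P* - MC)*Q* - FC
= (195/2 - 53)*89/8 - 3
= 89/2*89/8 - 3
= 7921/16 - 3 = 7873/16

7873/16


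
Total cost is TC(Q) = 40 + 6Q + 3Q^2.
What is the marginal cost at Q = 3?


MC = dTC/dQ = 6 + 2*3*Q
At Q = 3:
MC = 6 + 6*3
MC = 6 + 18 = 24

24


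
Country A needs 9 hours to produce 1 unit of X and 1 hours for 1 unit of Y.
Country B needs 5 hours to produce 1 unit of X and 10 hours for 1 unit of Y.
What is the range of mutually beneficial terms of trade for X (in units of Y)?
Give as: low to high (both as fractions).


Opportunity cost of X for Country A = hours_X / hours_Y = 9/1 = 9 units of Y
Opportunity cost of X for Country B = hours_X / hours_Y = 5/10 = 1/2 units of Y
Terms of trade must be between the two opportunity costs.
Range: 1/2 to 9

1/2 to 9


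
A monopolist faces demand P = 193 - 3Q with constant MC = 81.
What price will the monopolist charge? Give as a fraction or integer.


MR = 193 - 6Q
Set MR = MC: 193 - 6Q = 81
Q* = 56/3
Substitute into demand:
P* = 193 - 3*56/3 = 137

137


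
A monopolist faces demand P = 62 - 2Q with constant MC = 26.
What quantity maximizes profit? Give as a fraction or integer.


TR = P*Q = (62 - 2Q)Q = 62Q - 2Q^2
MR = dTR/dQ = 62 - 4Q
Set MR = MC:
62 - 4Q = 26
36 = 4Q
Q* = 36/4 = 9

9


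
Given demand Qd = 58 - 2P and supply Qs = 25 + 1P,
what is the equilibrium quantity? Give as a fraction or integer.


First find equilibrium price:
58 - 2P = 25 + 1P
P* = 33/3 = 11
Then substitute into demand:
Q* = 58 - 2 * 11 = 36

36


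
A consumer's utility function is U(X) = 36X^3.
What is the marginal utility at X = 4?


MU = dU/dX = 36*3*X^(3-1)
MU = 108*X^2
At X = 4:
MU = 108 * 4^2
MU = 108 * 16 = 1728

1728


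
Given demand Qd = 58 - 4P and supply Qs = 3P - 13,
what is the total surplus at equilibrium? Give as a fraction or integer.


Find equilibrium: 58 - 4P = 3P - 13
58 + 13 = 7P
P* = 71/7 = 71/7
Q* = 3*71/7 - 13 = 122/7
Inverse demand: P = 29/2 - Q/4, so P_max = 29/2
Inverse supply: P = 13/3 + Q/3, so P_min = 13/3
CS = (1/2) * 122/7 * (29/2 - 71/7) = 3721/98
PS = (1/2) * 122/7 * (71/7 - 13/3) = 7442/147
TS = CS + PS = 3721/98 + 7442/147 = 3721/42

3721/42


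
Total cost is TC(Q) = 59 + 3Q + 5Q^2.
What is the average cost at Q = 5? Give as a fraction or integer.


TC(5) = 59 + 3*5 + 5*5^2
TC(5) = 59 + 15 + 125 = 199
AC = TC/Q = 199/5 = 199/5

199/5


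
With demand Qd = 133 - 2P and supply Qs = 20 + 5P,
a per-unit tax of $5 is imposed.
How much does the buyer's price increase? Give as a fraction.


With a per-unit tax, the buyer's price increase depends on relative slopes.
Supply slope: d = 5, Demand slope: b = 2
Buyer's price increase = d * tax / (b + d)
= 5 * 5 / (2 + 5)
= 25 / 7 = 25/7

25/7


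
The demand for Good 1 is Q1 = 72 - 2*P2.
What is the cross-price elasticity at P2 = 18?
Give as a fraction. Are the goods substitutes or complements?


dQ1/dP2 = -2
At P2 = 18: Q1 = 72 - 2*18 = 36
Exy = (dQ1/dP2)(P2/Q1) = -2 * 18 / 36 = -1
Since Exy < 0, the goods are complements.

-1 (complements)


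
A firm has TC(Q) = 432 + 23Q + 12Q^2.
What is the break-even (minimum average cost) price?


AC(Q) = 432/Q + 23 + 12Q
To minimize: dAC/dQ = -432/Q^2 + 12 = 0
Q^2 = 432/12 = 36
Q* = 6
Min AC = 432/6 + 23 + 12*6
Min AC = 72 + 23 + 72 = 167

167


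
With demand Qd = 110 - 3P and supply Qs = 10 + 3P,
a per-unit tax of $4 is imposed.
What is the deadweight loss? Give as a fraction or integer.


Pre-tax equilibrium quantity: Q* = 60
Post-tax equilibrium quantity: Q_tax = 54
Reduction in quantity: Q* - Q_tax = 6
DWL = (1/2) * tax * (Q* - Q_tax)
DWL = (1/2) * 4 * 6 = 12

12


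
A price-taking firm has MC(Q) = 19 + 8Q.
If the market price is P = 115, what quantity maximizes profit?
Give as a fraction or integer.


In perfect competition, profit is maximized where P = MC.
115 = 19 + 8Q
96 = 8Q
Q* = 96/8 = 12

12


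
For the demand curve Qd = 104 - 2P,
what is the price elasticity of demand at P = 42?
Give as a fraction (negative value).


dQ/dP = -2
At P = 42: Q = 104 - 2*42 = 20
E = (dQ/dP)(P/Q) = (-2)(42/20) = -21/5

-21/5


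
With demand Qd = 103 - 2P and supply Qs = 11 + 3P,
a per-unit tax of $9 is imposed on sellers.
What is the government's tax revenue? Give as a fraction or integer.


With tax on sellers, new supply: Qs' = 11 + 3(P - 9)
= 3P - 16
New equilibrium quantity:
Q_new = 277/5
Tax revenue = tax * Q_new = 9 * 277/5 = 2493/5

2493/5


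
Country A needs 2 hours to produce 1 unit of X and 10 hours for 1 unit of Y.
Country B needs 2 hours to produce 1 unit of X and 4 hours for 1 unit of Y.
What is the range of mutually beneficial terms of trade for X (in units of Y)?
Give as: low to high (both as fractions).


Opportunity cost of X for Country A = hours_X / hours_Y = 2/10 = 1/5 units of Y
Opportunity cost of X for Country B = hours_X / hours_Y = 2/4 = 1/2 units of Y
Terms of trade must be between the two opportunity costs.
Range: 1/5 to 1/2

1/5 to 1/2


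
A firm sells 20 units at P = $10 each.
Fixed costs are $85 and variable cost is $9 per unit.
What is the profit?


Total Revenue = P * Q = 10 * 20 = $200
Total Cost = FC + VC*Q = 85 + 9*20 = $265
Profit = TR - TC = 200 - 265 = $-65

$-65


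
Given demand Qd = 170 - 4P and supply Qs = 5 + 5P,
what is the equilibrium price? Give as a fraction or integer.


At equilibrium, Qd = Qs.
170 - 4P = 5 + 5P
170 - 5 = 4P + 5P
165 = 9P
P* = 165/9 = 55/3

55/3


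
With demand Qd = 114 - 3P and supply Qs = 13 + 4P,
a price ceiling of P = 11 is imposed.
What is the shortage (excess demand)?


At P = 11:
Qd = 114 - 3*11 = 81
Qs = 13 + 4*11 = 57
Shortage = Qd - Qs = 81 - 57 = 24

24


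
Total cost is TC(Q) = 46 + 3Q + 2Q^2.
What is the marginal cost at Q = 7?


MC = dTC/dQ = 3 + 2*2*Q
At Q = 7:
MC = 3 + 4*7
MC = 3 + 28 = 31

31


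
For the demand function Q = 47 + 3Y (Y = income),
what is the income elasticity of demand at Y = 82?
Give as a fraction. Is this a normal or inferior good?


dQ/dY = 3
At Y = 82: Q = 47 + 3*82 = 293
Ey = (dQ/dY)(Y/Q) = 3 * 82 / 293 = 246/293
Since Ey > 0, this is a normal good.

246/293 (normal good)


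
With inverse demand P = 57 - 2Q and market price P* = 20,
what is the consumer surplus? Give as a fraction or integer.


Maximum willingness to pay (at Q=0): P_max = 57
Quantity demanded at P* = 20:
Q* = (57 - 20)/2 = 37/2
CS = (1/2) * Q* * (P_max - P*)
CS = (1/2) * 37/2 * (57 - 20)
CS = (1/2) * 37/2 * 37 = 1369/4

1369/4


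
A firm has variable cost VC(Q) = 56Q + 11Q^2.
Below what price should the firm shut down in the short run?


AVC(Q) = VC(Q)/Q = 56 + 11Q
AVC is increasing in Q, so minimum AVC is at Q -> 0+.
Min AVC = 56
The firm should shut down if P < 56.

56


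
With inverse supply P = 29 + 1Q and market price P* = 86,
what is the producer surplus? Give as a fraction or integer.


Minimum supply price (at Q=0): P_min = 29
Quantity supplied at P* = 86:
Q* = (86 - 29)/1 = 57
PS = (1/2) * Q* * (P* - P_min)
PS = (1/2) * 57 * (86 - 29)
PS = (1/2) * 57 * 57 = 3249/2

3249/2


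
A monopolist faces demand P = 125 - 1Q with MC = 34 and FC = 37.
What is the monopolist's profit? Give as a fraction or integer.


MR = MC: 125 - 2Q = 34
Q* = 91/2
P* = 125 - 1*91/2 = 159/2
Profit = (P* - MC)*Q* - FC
= (159/2 - 34)*91/2 - 37
= 91/2*91/2 - 37
= 8281/4 - 37 = 8133/4

8133/4


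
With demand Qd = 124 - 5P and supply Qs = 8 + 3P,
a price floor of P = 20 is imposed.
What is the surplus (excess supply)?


At P = 20:
Qd = 124 - 5*20 = 24
Qs = 8 + 3*20 = 68
Surplus = Qs - Qd = 68 - 24 = 44

44


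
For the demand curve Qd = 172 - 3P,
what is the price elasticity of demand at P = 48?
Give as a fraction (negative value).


dQ/dP = -3
At P = 48: Q = 172 - 3*48 = 28
E = (dQ/dP)(P/Q) = (-3)(48/28) = -36/7

-36/7


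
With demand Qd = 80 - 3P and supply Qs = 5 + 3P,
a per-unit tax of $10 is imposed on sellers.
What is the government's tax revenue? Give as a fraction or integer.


With tax on sellers, new supply: Qs' = 5 + 3(P - 10)
= 3P - 25
New equilibrium quantity:
Q_new = 55/2
Tax revenue = tax * Q_new = 10 * 55/2 = 275

275


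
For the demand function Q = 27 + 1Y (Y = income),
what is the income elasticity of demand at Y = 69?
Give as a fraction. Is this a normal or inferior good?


dQ/dY = 1
At Y = 69: Q = 27 + 1*69 = 96
Ey = (dQ/dY)(Y/Q) = 1 * 69 / 96 = 23/32
Since Ey > 0, this is a normal good.

23/32 (normal good)


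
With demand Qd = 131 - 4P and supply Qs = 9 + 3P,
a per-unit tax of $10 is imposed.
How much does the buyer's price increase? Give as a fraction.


With a per-unit tax, the buyer's price increase depends on relative slopes.
Supply slope: d = 3, Demand slope: b = 4
Buyer's price increase = d * tax / (b + d)
= 3 * 10 / (4 + 3)
= 30 / 7 = 30/7

30/7


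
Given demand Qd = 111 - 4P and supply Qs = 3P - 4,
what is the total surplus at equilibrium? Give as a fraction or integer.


Find equilibrium: 111 - 4P = 3P - 4
111 + 4 = 7P
P* = 115/7 = 115/7
Q* = 3*115/7 - 4 = 317/7
Inverse demand: P = 111/4 - Q/4, so P_max = 111/4
Inverse supply: P = 4/3 + Q/3, so P_min = 4/3
CS = (1/2) * 317/7 * (111/4 - 115/7) = 100489/392
PS = (1/2) * 317/7 * (115/7 - 4/3) = 100489/294
TS = CS + PS = 100489/392 + 100489/294 = 100489/168

100489/168


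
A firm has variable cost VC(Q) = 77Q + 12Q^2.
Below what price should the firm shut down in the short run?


AVC(Q) = VC(Q)/Q = 77 + 12Q
AVC is increasing in Q, so minimum AVC is at Q -> 0+.
Min AVC = 77
The firm should shut down if P < 77.

77


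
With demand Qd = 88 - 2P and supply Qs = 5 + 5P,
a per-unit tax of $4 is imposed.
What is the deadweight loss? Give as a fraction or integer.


Pre-tax equilibrium quantity: Q* = 450/7
Post-tax equilibrium quantity: Q_tax = 410/7
Reduction in quantity: Q* - Q_tax = 40/7
DWL = (1/2) * tax * (Q* - Q_tax)
DWL = (1/2) * 4 * 40/7 = 80/7

80/7
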